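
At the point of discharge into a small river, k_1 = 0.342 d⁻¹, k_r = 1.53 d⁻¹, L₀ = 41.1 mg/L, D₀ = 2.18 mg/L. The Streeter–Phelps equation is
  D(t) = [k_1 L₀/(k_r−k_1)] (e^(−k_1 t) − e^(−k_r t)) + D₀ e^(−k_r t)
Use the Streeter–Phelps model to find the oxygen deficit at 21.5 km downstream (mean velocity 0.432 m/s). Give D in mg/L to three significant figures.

D ≈ 5.72 mg/L

Travel time t = x/v = 21.5 km / (0.432 m/s) = 21500 m / 0.432 m/s = 49770 s = 0.5760 d.
k_1 L₀/(k_r−k_1) = 0.342×41.1/(1.53−0.342) = 14.06/1.188 = 11.83 mg/L.
e^(−k_1 t) = e^(−0.342×0.5760) = 0.8212; e^(−k_r t) = e^(−1.53×0.5760) = 0.4142.
D = 11.83 × (0.8212 − 0.4142) + 2.18 × 0.4142 = 4.815 + 0.9030 = 5.718 mg/L.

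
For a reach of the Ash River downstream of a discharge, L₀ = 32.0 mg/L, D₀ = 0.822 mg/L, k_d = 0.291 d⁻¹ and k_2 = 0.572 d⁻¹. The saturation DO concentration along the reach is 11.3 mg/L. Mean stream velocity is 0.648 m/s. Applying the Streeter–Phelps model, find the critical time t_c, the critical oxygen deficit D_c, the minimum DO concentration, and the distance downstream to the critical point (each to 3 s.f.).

With k_2/k_d = 1.966 and 1 − D₀(k_2−k_d)/(k_d L₀) = 0.9752,
t_c = ln(1.966 × 0.9752) / (0.572 − 0.291) = ln(1.917) / 0.2810 = 0.6507/0.2810 = 2.316 d.
L(t_c) = L₀ e^(−k_d t_c) = 32.0 × 0.5097 = 16.31 mg/L, and at the critical point k_2 D_c = k_d L, so D_c = (0.291/0.572) × 16.31 = 8.298 mg/L.
Minimum DO = C_s − D_c = 11.3 − 8.298 = 3.002 mg/L.
x_c = v t_c = 0.648 m/s × 2.316 d × 86400 s/d = 129600 m ≈ 130 km.

t_c ≈ 2.32 d; D_c ≈ 8.30 mg/L; min DO ≈ 3.00 mg/L; x_c ≈ 130 km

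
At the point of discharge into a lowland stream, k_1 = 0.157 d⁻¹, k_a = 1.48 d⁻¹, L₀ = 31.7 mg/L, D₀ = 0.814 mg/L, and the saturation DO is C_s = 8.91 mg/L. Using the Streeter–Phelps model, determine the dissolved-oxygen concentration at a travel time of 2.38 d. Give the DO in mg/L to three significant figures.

k_1 L₀/(k_a−k_1) = 0.157×31.7/(1.48−0.157) = 4.977/1.323 = 3.762 mg/L.
e^(−k_1 t) = e^(−0.157×2.380) = 0.6882; e^(−k_a t) = e^(−1.48×2.380) = 0.02953.
D = 3.762 × (0.6882 − 0.02953) + 0.814 × 0.02953 = 2.478 + 0.02404 = 2.502 mg/L.
DO = C_s − D = 8.91 − 2.502 = 6.408 mg/L.

DO ≈ 6.41 mg/L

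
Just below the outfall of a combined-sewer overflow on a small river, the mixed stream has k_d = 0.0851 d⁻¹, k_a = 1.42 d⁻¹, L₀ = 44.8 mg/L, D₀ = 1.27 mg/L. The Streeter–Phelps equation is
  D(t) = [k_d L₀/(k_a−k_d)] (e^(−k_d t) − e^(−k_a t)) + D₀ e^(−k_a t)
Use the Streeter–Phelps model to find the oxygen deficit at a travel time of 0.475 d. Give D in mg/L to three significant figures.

k_d L₀/(k_a−k_d) = 0.0851×44.8/(1.42−0.0851) = 3.812/1.335 = 2.856 mg/L.
e^(−k_d t) = e^(−0.0851×0.4750) = 0.9604; e^(−k_a t) = e^(−1.42×0.4750) = 0.5094.
D = 2.856 × (0.9604 − 0.5094) + 1.27 × 0.5094 = 1.288 + 0.6470 = 1.935 mg/L.

D ≈ 1.93 mg/L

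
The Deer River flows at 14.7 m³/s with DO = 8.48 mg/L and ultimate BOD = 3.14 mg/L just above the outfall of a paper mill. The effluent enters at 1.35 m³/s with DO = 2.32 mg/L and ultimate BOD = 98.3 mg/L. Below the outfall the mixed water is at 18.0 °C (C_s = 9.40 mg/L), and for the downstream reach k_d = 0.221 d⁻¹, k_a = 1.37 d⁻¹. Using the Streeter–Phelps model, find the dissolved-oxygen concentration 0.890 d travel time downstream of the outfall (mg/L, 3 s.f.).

DO ≈ 7.85 mg/L

Mixed DO = (14.7×8.48 + 1.35×2.32)/(14.7+1.35) = 127.8/16.05 = 7.962 mg/L.
Mixed L₀ = (14.7×3.14 + 1.35×98.3)/(16.05) = 178.9/16.05 = 11.14 mg/L.
Initial deficit D₀ = C_s − DO₀ = 9.40 − 7.962 = 1.438 mg/L.
D(0.890) = [0.221×11.14/(1.37−0.221)](e^(−0.221×0.890) − e^(−1.37×0.890)) + 1.438 e^(−1.37×0.890)
= 2.143 × (0.8214 − 0.2954) + 1.438 × 0.2954 = 1.552 mg/L.
DO = 9.40 − 1.552 = 7.848 mg/L.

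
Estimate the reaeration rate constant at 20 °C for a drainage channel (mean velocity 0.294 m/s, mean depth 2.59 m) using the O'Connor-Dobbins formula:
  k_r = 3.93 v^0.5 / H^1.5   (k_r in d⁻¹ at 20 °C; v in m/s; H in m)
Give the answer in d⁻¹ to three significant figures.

k_r ≈ 0.511 d⁻¹

k_r = 3.93 × 0.294^0.5 / 2.59^1.5 = 3.93 × 0.5422 / 4.168 = 0.5112 d⁻¹.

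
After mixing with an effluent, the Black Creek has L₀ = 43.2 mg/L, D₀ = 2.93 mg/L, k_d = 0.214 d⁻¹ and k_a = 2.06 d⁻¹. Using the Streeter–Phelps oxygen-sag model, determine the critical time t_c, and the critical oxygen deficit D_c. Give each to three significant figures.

t_c ≈ 0.750 d; D_c ≈ 3.82 mg/L

At the critical point dD/dt = 0, so k_d L₀ e^(−k_d t) = k_a D. Substituting D(t) from the Streeter–Phelps equation and solving for t gives
t_c = ln[(k_a/k_d)(1 − D₀(k_a−k_d)/(k_d L₀))] / (k_a−k_d).
Here k_a−k_d = 1.846 d⁻¹ and 1 − D₀(k_a−k_d)/(k_d L₀) = 1 − 2.93×1.846/(0.214×43.2) = 0.4149, so
t_c = ln(9.626 × 0.4149) / 1.846 = 1.385 / 1.846 = 0.7502 d.
D_c = (k_d/k_a) L₀ e^(−k_d t_c) = (0.214/2.06) × 43.2 × e^(−0.214×0.7502) = 0.1039 × 43.2 × 0.8517 = 3.822 mg/L.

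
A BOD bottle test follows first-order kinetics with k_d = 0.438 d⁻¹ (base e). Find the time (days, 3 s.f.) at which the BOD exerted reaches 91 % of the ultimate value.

y/L₀ = 1 − e^(−k_d t) = 0.91 ⇒ e^(−k_d t) = 0.0900
t = −ln(0.0900) / 0.438 = 2.408 / 0.438 = 5.498 d.

t ≈ 5.50 d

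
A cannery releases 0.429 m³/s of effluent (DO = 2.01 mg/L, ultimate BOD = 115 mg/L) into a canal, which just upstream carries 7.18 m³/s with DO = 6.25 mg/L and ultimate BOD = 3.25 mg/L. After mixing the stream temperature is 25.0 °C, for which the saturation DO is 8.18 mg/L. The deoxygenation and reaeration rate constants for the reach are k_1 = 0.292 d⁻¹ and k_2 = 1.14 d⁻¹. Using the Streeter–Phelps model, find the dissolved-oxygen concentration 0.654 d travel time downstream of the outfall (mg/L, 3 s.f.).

Mixed DO = (7.18×6.25 + 0.429×2.01)/(7.18+0.429) = 45.74/7.609 = 6.011 mg/L.
Mixed L₀ = (7.18×3.25 + 0.429×115)/(7.609) = 72.67/7.609 = 9.551 mg/L.
Initial deficit D₀ = C_s − DO₀ = 8.18 − 6.011 = 2.169 mg/L.
D(0.654) = [0.292×9.551/(1.14−0.292)](e^(−0.292×0.654) − e^(−1.14×0.654)) + 2.169 e^(−1.14×0.654)
= 3.289 × (0.8262 − 0.4745) + 2.169 × 0.4745 = 2.186 mg/L.
DO = 8.18 − 2.186 = 5.994 mg/L.

DO ≈ 5.99 mg/L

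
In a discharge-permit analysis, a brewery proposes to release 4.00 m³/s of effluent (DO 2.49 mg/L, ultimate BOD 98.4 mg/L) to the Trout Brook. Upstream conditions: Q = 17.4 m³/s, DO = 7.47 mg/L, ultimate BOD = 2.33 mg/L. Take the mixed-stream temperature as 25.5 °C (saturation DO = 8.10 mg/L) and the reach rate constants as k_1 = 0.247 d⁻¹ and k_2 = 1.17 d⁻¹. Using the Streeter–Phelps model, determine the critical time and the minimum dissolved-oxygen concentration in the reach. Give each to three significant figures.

t_c ≈ 1.32 d; minimum DO ≈ 5.01 mg/L

Mixed DO = (17.4×7.47 + 4.00×2.49)/(17.4+4.00) = 139.9/21.40 = 6.539 mg/L.
Mixed L₀ = (17.4×2.33 + 4.00×98.4)/(21.40) = 434.1/21.40 = 20.29 mg/L.
Initial deficit D₀ = C_s − DO₀ = 8.10 − 6.539 = 1.561 mg/L.
t_c = (1/0.9230) ln[(1.17/0.247)(1 − 1.561×0.9230/(0.247×20.29))] = 1.083 × ln(3.375) = 1.318 d.
D_c = (0.247/1.17) × 20.29 × e^(−0.247×1.318) = 0.2111 × 20.29 × 0.7222 = 3.093 mg/L.
Minimum DO = 8.10 − 3.093 = 5.007 mg/L.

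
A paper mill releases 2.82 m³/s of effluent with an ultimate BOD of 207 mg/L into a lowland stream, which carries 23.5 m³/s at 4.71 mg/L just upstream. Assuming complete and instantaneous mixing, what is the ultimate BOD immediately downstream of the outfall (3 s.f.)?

Flow-weighted mixing: C = (Q_r C_r + Q_w C_w)/(Q_r + Q_w)
= (23.5×4.71 + 2.82×207)/(23.5 + 2.82) = 694.4/26.32 = 26.38 mg/L.

26.4 mg/L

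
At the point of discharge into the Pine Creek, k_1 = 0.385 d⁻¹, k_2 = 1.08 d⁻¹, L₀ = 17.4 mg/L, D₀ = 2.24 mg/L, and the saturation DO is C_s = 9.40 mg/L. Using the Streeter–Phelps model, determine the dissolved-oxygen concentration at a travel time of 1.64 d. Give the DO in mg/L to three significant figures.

DO ≈ 5.53 mg/L

k_1 L₀/(k_2−k_1) = 0.385×17.4/(1.08−0.385) = 6.699/0.6950 = 9.639 mg/L.
e^(−k_1 t) = e^(−0.385×1.640) = 0.5318; e^(−k_2 t) = e^(−1.08×1.640) = 0.1701.
D = 9.639 × (0.5318 − 0.1701) + 2.24 × 0.1701 = 3.487 + 0.3811 = 3.868 mg/L.
DO = C_s − D = 9.40 − 3.868 = 5.532 mg/L.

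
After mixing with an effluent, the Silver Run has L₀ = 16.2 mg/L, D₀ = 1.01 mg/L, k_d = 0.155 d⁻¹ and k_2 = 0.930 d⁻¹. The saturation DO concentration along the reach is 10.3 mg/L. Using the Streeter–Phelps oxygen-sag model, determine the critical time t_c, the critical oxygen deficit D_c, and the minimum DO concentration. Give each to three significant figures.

At the critical point dD/dt = 0, so k_d L₀ e^(−k_d t) = k_2 D. Substituting D(t) from the Streeter–Phelps equation and solving for t gives
t_c = ln[(k_2/k_d)(1 − D₀(k_2−k_d)/(k_d L₀))] / (k_2−k_d).
Here k_2−k_d = 0.7750 d⁻¹ and 1 − D₀(k_2−k_d)/(k_d L₀) = 1 − 1.01×0.7750/(0.155×16.2) = 0.6883, so
t_c = ln(6.000 × 0.6883) / 0.7750 = 1.418 / 0.7750 = 1.830 d.
D_c = (k_d/k_2) L₀ e^(−k_d t_c) = (0.155/0.930) × 16.2 × e^(−0.155×1.830) = 0.1667 × 16.2 × 0.7530 = 2.033 mg/L.
Minimum DO = C_s − D_c = 10.3 − 2.033 = 8.267 mg/L.

t_c ≈ 1.83 d; D_c ≈ 2.03 mg/L; min DO ≈ 8.27 mg/L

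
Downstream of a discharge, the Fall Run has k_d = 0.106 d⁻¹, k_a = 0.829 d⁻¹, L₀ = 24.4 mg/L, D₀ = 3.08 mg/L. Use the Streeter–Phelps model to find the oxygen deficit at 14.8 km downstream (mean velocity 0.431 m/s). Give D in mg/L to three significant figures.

Travel time t = x/v = 14.8 km / (0.431 m/s) = 14800 m / 0.431 m/s = 34340 s = 0.3974 d.
k_d L₀/(k_a−k_d) = 0.106×24.4/(0.829−0.106) = 2.586/0.7230 = 3.577 mg/L.
e^(−k_d t) = e^(−0.106×0.3974) = 0.9587; e^(−k_a t) = e^(−0.829×0.3974) = 0.7193.
D = 3.577 × (0.9587 − 0.7193) + 3.08 × 0.7193 = 0.8566 + 2.215 = 3.072 mg/L.

D ≈ 3.07 mg/L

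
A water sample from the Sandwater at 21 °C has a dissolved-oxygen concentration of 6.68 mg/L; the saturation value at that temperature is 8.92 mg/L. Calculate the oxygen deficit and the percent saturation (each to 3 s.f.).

D = C_s − C = 8.92 − 6.68 = 2.24 mg/L.
% saturation = 6.68/8.92 × 100 = 74.9 %.

D ≈ 2.24 mg/L; 74.9 % saturation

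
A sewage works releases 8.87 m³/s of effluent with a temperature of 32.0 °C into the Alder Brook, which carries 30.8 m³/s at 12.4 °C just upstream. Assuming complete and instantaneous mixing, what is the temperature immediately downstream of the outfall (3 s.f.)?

16.8 °C

Flow-weighted mixing: C = (Q_r C_r + Q_w C_w)/(Q_r + Q_w)
= (30.8×12.4 + 8.87×32.0)/(30.8 + 8.87) = 665.8/39.67 = 16.78 °C.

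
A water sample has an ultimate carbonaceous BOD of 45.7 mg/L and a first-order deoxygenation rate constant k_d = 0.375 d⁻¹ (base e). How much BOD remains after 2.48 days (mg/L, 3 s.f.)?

L_t = L₀ e^(−k_d t) = 45.7 × e^(−0.375×2.48) = 45.7 × 0.3946 = 18.03 mg/L.

L ≈ 18.0 mg/L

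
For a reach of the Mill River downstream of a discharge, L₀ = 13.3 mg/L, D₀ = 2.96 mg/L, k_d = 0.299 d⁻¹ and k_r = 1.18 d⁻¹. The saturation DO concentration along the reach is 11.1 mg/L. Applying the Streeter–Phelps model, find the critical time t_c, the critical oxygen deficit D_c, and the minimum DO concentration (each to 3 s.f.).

t_c ≈ 0.348 d; D_c ≈ 3.04 mg/L; min DO ≈ 8.06 mg/L

At the critical point dD/dt = 0, so k_d L₀ e^(−k_d t) = k_r D. Substituting D(t) from the Streeter–Phelps equation and solving for t gives
t_c = ln[(k_r/k_d)(1 − D₀(k_r−k_d)/(k_d L₀))] / (k_r−k_d).
Here k_r−k_d = 0.8810 d⁻¹ and 1 − D₀(k_r−k_d)/(k_d L₀) = 1 − 2.96×0.8810/(0.299×13.3) = 0.3442, so
t_c = ln(3.946 × 0.3442) / 0.8810 = 0.3064 / 0.8810 = 0.3478 d.
D_c = (k_d/k_r) L₀ e^(−k_d t_c) = (0.299/1.18) × 13.3 × e^(−0.299×0.3478) = 0.2534 × 13.3 × 0.9012 = 3.037 mg/L.
Minimum DO = C_s − D_c = 11.1 − 3.037 = 8.063 mg/L.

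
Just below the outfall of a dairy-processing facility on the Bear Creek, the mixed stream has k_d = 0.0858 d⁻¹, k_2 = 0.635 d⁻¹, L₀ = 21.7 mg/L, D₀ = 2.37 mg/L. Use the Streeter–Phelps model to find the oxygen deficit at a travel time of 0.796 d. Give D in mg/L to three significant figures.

D ≈ 2.55 mg/L

k_d L₀/(k_2−k_d) = 0.0858×21.7/(0.635−0.0858) = 1.862/0.5492 = 3.390 mg/L.
e^(−k_d t) = e^(−0.0858×0.7960) = 0.9340; e^(−k_2 t) = e^(−0.635×0.7960) = 0.6032.
D = 3.390 × (0.9340 − 0.6032) + 2.37 × 0.6032 = 1.121 + 1.430 = 2.551 mg/L.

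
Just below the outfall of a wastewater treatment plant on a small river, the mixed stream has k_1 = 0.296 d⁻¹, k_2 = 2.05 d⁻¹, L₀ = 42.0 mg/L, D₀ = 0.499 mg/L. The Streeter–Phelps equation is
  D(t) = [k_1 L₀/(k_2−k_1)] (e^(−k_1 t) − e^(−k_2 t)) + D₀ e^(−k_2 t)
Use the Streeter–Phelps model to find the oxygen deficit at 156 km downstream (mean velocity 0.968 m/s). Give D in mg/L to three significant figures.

Travel time t = x/v = 156 km / (0.968 m/s) = 156000 m / 0.968 m/s = 161200 s = 1.865 d.
k_1 L₀/(k_2−k_1) = 0.296×42.0/(2.05−0.296) = 12.43/1.754 = 7.088 mg/L.
e^(−k_1 t) = e^(−0.296×1.865) = 0.5757; e^(−k_2 t) = e^(−2.05×1.865) = 0.02185.
D = 7.088 × (0.5757 − 0.02185) + 0.499 × 0.02185 = 3.926 + 0.01090 = 3.937 mg/L.

D ≈ 3.94 mg/L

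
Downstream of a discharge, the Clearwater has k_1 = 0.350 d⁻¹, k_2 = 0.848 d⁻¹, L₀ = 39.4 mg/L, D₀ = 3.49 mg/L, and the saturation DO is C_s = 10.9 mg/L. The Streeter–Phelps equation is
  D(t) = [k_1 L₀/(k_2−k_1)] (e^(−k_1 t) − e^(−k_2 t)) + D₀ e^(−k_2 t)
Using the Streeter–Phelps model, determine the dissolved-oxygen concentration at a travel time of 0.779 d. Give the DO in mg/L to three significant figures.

DO ≈ 2.32 mg/L

k_1 L₀/(k_2−k_1) = 0.350×39.4/(0.848−0.350) = 13.79/0.4980 = 27.69 mg/L.
e^(−k_1 t) = e^(−0.350×0.7790) = 0.7614; e^(−k_2 t) = e^(−0.848×0.7790) = 0.5165.
D = 27.69 × (0.7614 − 0.5165) + 3.49 × 0.5165 = 6.779 + 1.803 = 8.582 mg/L.
DO = C_s − D = 10.9 − 8.582 = 2.318 mg/L.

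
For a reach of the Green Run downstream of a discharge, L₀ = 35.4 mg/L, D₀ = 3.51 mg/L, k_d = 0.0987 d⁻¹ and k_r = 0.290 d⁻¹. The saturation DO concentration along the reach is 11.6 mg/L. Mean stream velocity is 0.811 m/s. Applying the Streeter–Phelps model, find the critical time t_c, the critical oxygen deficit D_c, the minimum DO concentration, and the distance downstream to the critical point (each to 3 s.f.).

At the critical point dD/dt = 0, so k_d L₀ e^(−k_d t) = k_r D. Substituting D(t) from the Streeter–Phelps equation and solving for t gives
t_c = ln[(k_r/k_d)(1 − D₀(k_r−k_d)/(k_d L₀))] / (k_r−k_d).
Here k_r−k_d = 0.1913 d⁻¹ and 1 − D₀(k_r−k_d)/(k_d L₀) = 1 − 3.51×0.1913/(0.0987×35.4) = 0.8078, so
t_c = ln(2.938 × 0.8078) / 0.1913 = 0.8644 / 0.1913 = 4.518 d.
D_c = (k_d/k_r) L₀ e^(−k_d t_c) = (0.0987/0.290) × 35.4 × e^(−0.0987×4.518) = 0.3403 × 35.4 × 0.6402 = 7.713 mg/L.
Minimum DO = C_s − D_c = 11.6 − 7.713 = 3.887 mg/L.
x_c = v t_c = 0.811 m/s × 4.518 d × 86400 s/d = 316600 m ≈ 317 km.

t_c ≈ 4.52 d; D_c ≈ 7.71 mg/L; min DO ≈ 3.89 mg/L; x_c ≈ 317 km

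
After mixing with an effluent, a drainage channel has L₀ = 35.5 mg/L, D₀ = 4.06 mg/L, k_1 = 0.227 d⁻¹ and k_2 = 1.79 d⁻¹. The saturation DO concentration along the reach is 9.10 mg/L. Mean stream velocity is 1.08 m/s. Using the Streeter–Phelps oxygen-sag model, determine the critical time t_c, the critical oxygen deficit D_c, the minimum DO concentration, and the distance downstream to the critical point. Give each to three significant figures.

At the critical point dD/dt = 0, so k_1 L₀ e^(−k_1 t) = k_2 D. Substituting D(t) from the Streeter–Phelps equation and solving for t gives
t_c = ln[(k_2/k_1)(1 − D₀(k_2−k_1)/(k_1 L₀))] / (k_2−k_1).
Here k_2−k_1 = 1.563 d⁻¹ and 1 − D₀(k_2−k_1)/(k_1 L₀) = 1 − 4.06×1.563/(0.227×35.5) = 0.2125, so
t_c = ln(7.885 × 0.2125) / 1.563 = 0.5164 / 1.563 = 0.3304 d.
D_c = (k_1/k_2) L₀ e^(−k_1 t_c) = (0.227/1.79) × 35.5 × e^(−0.227×0.3304) = 0.1268 × 35.5 × 0.9277 = 4.177 mg/L.
Minimum DO = C_s − D_c = 9.10 − 4.177 = 4.923 mg/L.
x_c = v t_c = 1.08 m/s × 0.3304 d × 86400 s/d = 30830 m ≈ 30.8 km.

t_c ≈ 0.330 d; D_c ≈ 4.18 mg/L; min DO ≈ 4.92 mg/L; x_c ≈ 30.8 km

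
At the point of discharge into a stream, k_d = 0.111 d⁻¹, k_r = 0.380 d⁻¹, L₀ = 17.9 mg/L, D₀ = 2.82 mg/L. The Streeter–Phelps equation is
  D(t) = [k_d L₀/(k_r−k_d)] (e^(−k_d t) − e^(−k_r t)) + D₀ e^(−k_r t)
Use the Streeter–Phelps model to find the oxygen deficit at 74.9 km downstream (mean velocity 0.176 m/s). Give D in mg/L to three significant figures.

Travel time t = x/v = 74.9 km / (0.176 m/s) = 74900 m / 0.176 m/s = 425600 s = 4.926 d.
k_d L₀/(k_r−k_d) = 0.111×17.9/(0.380−0.111) = 1.987/0.2690 = 7.386 mg/L.
e^(−k_d t) = e^(−0.111×4.926) = 0.5788; e^(−k_r t) = e^(−0.380×4.926) = 0.1539.
D = 7.386 × (0.5788 − 0.1539) + 2.82 × 0.1539 = 3.139 + 0.4339 = 3.573 mg/L.

D ≈ 3.57 mg/L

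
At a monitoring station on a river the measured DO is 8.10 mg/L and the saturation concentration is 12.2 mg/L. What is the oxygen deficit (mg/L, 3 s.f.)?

D ≈ 4.10 mg/L

D = C_s − C = 12.2 − 8.10 = 4.10 mg/L.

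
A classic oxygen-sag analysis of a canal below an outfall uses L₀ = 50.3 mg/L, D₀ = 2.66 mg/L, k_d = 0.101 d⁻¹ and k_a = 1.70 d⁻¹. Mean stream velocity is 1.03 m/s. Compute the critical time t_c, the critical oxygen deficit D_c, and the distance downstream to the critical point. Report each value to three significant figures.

At the critical point dD/dt = 0, so k_d L₀ e^(−k_d t) = k_a D. Substituting D(t) from the Streeter–Phelps equation and solving for t gives
t_c = ln[(k_a/k_d)(1 − D₀(k_a−k_d)/(k_d L₀))] / (k_a−k_d).
Here k_a−k_d = 1.599 d⁻¹ and 1 − D₀(k_a−k_d)/(k_d L₀) = 1 − 2.66×1.599/(0.101×50.3) = 0.1628, so
t_c = ln(16.83 × 0.1628) / 1.599 = 1.008 / 1.599 = 0.6303 d.
L(t_c) = L₀ e^(−k_d t_c) = 50.3 × 0.9383 = 47.20 mg/L, and at the critical point k_a D_c = k_d L, so D_c = (0.101/1.70) × 47.20 = 2.804 mg/L.
x_c = v t_c = 1.03 m/s × 0.6303 d × 86400 s/d = 56090 m ≈ 56.1 km.

t_c ≈ 0.630 d; D_c ≈ 2.80 mg/L; x_c ≈ 56.1 km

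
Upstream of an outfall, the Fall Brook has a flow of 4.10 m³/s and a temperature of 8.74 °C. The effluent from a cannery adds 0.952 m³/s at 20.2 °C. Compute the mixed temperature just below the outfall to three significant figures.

10.9 °C

Flow-weighted mixing: C = (Q_r C_r + Q_w C_w)/(Q_r + Q_w)
= (4.10×8.74 + 0.952×20.2)/(4.10 + 0.952) = 55.06/5.052 = 10.90 °C.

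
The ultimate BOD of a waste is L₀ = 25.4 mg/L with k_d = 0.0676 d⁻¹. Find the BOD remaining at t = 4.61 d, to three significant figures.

L ≈ 18.6 mg/L

L_t = L₀ e^(−k_d t) = 25.4 × e^(−0.0676×4.61) = 25.4 × 0.7322 = 18.60 mg/L.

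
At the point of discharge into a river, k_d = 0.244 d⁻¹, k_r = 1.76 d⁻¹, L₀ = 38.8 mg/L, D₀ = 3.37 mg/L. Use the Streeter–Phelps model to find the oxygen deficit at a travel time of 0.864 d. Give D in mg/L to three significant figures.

k_d L₀/(k_r−k_d) = 0.244×38.8/(1.76−0.244) = 9.467/1.516 = 6.245 mg/L.
e^(−k_d t) = e^(−0.244×0.8640) = 0.8099; e^(−k_r t) = e^(−1.76×0.8640) = 0.2186.
D = 6.245 × (0.8099 − 0.2186) + 3.37 × 0.2186 = 3.693 + 0.7366 = 4.429 mg/L.

D ≈ 4.43 mg/L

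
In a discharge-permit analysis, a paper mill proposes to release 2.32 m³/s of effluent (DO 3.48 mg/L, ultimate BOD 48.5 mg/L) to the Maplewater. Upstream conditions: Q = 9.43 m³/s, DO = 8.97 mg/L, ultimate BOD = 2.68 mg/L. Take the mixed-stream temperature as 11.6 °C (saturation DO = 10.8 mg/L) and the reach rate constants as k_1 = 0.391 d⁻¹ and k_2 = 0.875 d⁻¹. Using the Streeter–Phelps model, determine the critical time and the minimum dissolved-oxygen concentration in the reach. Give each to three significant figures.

Mixed DO = (9.43×8.97 + 2.32×3.48)/(9.43+2.32) = 92.66/11.75 = 7.886 mg/L.
Mixed L₀ = (9.43×2.68 + 2.32×48.5)/(11.75) = 137.8/11.75 = 11.73 mg/L.
Initial deficit D₀ = C_s − DO₀ = 10.8 − 7.886 = 2.914 mg/L.
t_c = (1/0.4840) ln[(0.875/0.391)(1 − 2.914×0.4840/(0.391×11.73))] = 2.066 × ln(1.550) = 0.9048 d.
D_c = (0.391/0.875) × 11.73 × e^(−0.391×0.9048) = 0.4469 × 11.73 × 0.7020 = 3.679 mg/L.
Minimum DO = 10.8 − 3.679 = 7.121 mg/L.

t_c ≈ 0.905 d; minimum DO ≈ 7.12 mg/L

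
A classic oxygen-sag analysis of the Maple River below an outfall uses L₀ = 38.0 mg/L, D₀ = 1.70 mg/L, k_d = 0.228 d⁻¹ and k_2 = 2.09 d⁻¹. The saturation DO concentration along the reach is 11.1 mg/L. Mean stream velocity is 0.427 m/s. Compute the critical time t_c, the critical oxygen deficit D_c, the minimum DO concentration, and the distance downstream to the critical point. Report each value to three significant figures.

With k_2/k_d = 9.167 and 1 − D₀(k_2−k_d)/(k_d L₀) = 0.6346,
t_c = ln(9.167 × 0.6346) / (2.09 − 0.228) = ln(5.818) / 1.862 = 1.761/1.862 = 0.9457 d.
L(t_c) = L₀ e^(−k_d t_c) = 38.0 × 0.8060 = 30.63 mg/L, and at the critical point k_2 D_c = k_d L, so D_c = (0.228/2.09) × 30.63 = 3.341 mg/L.
Minimum DO = C_s − D_c = 11.1 − 3.341 = 7.759 mg/L.
x_c = v t_c = 0.427 m/s × 0.9457 d × 86400 s/d = 34890 m ≈ 34.9 km.

t_c ≈ 0.946 d; D_c ≈ 3.34 mg/L; min DO ≈ 7.76 mg/L; x_c ≈ 34.9 km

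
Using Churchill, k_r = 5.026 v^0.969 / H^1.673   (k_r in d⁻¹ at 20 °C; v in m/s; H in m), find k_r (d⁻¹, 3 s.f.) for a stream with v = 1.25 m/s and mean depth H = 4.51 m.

k_r = 5.026 × 1.25^0.969 / 4.51^1.673 = 5.026 × 1.241 / 12.43 = 0.5020 d⁻¹.

k_r ≈ 0.502 d⁻¹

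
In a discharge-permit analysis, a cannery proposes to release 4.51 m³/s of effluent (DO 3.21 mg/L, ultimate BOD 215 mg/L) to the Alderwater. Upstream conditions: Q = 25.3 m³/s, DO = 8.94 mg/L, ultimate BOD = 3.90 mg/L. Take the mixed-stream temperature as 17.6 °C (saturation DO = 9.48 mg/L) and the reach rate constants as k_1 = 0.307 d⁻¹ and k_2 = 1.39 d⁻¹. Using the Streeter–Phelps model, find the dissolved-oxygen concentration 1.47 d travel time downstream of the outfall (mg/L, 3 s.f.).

DO ≈ 4.14 mg/L

Mixed DO = (25.3×8.94 + 4.51×3.21)/(25.3+4.51) = 240.7/29.81 = 8.073 mg/L.
Mixed L₀ = (25.3×3.90 + 4.51×215)/(29.81) = 1068/29.81 = 35.84 mg/L.
Initial deficit D₀ = C_s − DO₀ = 9.48 − 8.073 = 1.407 mg/L.
D(1.47) = [0.307×35.84/(1.39−0.307)](e^(−0.307×1.47) − e^(−1.39×1.47)) + 1.407 e^(−1.39×1.47)
= 10.16 × (0.6368 − 0.1296) + 1.407 × 0.1296 = 5.335 mg/L.
DO = 9.48 − 5.335 = 4.145 mg/L.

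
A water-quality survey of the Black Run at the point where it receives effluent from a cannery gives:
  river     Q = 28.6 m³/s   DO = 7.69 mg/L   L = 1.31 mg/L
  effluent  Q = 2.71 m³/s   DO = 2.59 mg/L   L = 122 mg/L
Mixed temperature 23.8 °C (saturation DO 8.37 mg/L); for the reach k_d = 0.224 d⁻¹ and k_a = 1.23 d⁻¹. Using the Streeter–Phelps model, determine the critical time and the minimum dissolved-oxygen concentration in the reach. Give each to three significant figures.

t_c ≈ 1.14 d; minimum DO ≈ 6.71 mg/L

Mixed DO = (28.6×7.69 + 2.71×2.59)/(28.6+2.71) = 227.0/31.31 = 7.249 mg/L.
Mixed L₀ = (28.6×1.31 + 2.71×122)/(31.31) = 368.1/31.31 = 11.76 mg/L.
Initial deficit D₀ = C_s − DO₀ = 8.37 − 7.249 = 1.121 mg/L.
t_c = (1/1.006) ln[(1.23/0.224)(1 − 1.121×1.006/(0.224×11.76))] = 0.9940 × ln(3.139) = 1.137 d.
D_c = (0.224/1.23) × 11.76 × e^(−0.224×1.137) = 0.1821 × 11.76 × 0.7752 = 1.660 mg/L.
Minimum DO = 8.37 − 1.660 = 6.710 mg/L.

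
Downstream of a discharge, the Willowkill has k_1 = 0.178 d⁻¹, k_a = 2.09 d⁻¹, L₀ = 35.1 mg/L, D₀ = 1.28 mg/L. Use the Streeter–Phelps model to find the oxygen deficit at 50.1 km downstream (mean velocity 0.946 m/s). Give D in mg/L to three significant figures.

D ≈ 2.38 mg/L

Travel time t = x/v = 50.1 km / (0.946 m/s) = 50100 m / 0.946 m/s = 52960 s = 0.6130 d.
k_1 L₀/(k_a−k_1) = 0.178×35.1/(2.09−0.178) = 6.248/1.912 = 3.268 mg/L.
e^(−k_1 t) = e^(−0.178×0.6130) = 0.8966; e^(−k_a t) = e^(−2.09×0.6130) = 0.2777.
D = 3.268 × (0.8966 − 0.2777) + 1.28 × 0.2777 = 2.022 + 0.3555 = 2.378 mg/L.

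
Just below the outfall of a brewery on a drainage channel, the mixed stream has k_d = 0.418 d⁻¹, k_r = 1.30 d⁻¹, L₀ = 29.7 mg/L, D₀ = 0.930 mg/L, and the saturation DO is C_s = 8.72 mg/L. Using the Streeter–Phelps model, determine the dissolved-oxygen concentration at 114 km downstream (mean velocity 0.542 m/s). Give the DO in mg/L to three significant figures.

DO ≈ 4.19 mg/L

Travel time t = x/v = 114 km / (0.542 m/s) = 114000 m / 0.542 m/s = 210300 s = 2.434 d.
k_d L₀/(k_r−k_d) = 0.418×29.7/(1.30−0.418) = 12.41/0.8820 = 14.08 mg/L.
e^(−k_d t) = e^(−0.418×2.434) = 0.3615; e^(−k_r t) = e^(−1.30×2.434) = 0.04223.
D = 14.08 × (0.3615 − 0.04223) + 0.930 × 0.04223 = 4.494 + 0.03927 = 4.533 mg/L.
DO = C_s − D = 8.72 − 4.533 = 4.187 mg/L.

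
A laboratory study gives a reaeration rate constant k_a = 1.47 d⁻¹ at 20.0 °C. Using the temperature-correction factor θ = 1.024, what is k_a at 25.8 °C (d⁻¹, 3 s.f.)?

k_a ≈ 1.69 d⁻¹

k_a(T₂) = k_a(T₁) · θ^(T₂−T₁) = 1.47 × 1.024^(25.8−20.0)
= 1.47 × 1.024^5.80 = 1.47 × 1.147 = 1.687 d⁻¹.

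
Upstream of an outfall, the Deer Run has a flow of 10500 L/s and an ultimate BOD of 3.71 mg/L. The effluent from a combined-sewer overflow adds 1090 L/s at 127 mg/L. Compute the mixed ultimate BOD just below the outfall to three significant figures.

Flow-weighted mixing: C = (Q_r C_r + Q_w C_w)/(Q_r + Q_w)
= (10500×3.71 + 1090×127)/(10500 + 1090) = 177400/11590 = 15.31 mg/L.

15.3 mg/L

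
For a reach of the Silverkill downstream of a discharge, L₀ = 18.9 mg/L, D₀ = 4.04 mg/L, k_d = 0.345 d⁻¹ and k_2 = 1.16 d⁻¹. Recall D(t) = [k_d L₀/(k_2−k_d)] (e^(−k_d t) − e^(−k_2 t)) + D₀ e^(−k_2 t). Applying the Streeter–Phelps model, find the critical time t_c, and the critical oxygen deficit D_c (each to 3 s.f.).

t_c ≈ 0.625 d; D_c ≈ 4.53 mg/L

At the critical point dD/dt = 0, so k_d L₀ e^(−k_d t) = k_2 D. Substituting D(t) from the Streeter–Phelps equation and solving for t gives
t_c = ln[(k_2/k_d)(1 − D₀(k_2−k_d)/(k_d L₀))] / (k_2−k_d).
Here k_2−k_d = 0.8150 d⁻¹ and 1 − D₀(k_2−k_d)/(k_d L₀) = 1 − 4.04×0.8150/(0.345×18.9) = 0.4950, so
t_c = ln(3.362 × 0.4950) / 0.8150 = 0.5095 / 0.8150 = 0.6252 d.
D_c = (k_d/k_2) L₀ e^(−k_d t_c) = (0.345/1.16) × 18.9 × e^(−0.345×0.6252) = 0.2974 × 18.9 × 0.8060 = 4.531 mg/L.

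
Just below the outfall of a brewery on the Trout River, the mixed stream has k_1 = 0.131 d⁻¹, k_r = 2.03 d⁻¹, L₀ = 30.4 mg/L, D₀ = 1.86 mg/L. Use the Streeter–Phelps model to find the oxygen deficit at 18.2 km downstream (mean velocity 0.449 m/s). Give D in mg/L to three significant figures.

D ≈ 1.88 mg/L

Travel time t = x/v = 18.2 km / (0.449 m/s) = 18200 m / 0.449 m/s = 40530 s = 0.4691 d.
k_1 L₀/(k_r−k_1) = 0.131×30.4/(2.03−0.131) = 3.982/1.899 = 2.097 mg/L.
e^(−k_1 t) = e^(−0.131×0.4691) = 0.9404; e^(−k_r t) = e^(−2.03×0.4691) = 0.3858.
D = 2.097 × (0.9404 − 0.3858) + 1.86 × 0.3858 = 1.163 + 0.7176 = 1.881 mg/L.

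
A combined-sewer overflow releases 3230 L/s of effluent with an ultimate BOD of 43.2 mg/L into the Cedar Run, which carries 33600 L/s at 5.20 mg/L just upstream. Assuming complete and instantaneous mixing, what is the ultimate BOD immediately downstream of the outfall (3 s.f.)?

Flow-weighted mixing: C = (Q_r C_r + Q_w C_w)/(Q_r + Q_w)
= (33600×5.20 + 3230×43.2)/(33600 + 3230) = 314300/36830 = 8.533 mg/L.

8.53 mg/L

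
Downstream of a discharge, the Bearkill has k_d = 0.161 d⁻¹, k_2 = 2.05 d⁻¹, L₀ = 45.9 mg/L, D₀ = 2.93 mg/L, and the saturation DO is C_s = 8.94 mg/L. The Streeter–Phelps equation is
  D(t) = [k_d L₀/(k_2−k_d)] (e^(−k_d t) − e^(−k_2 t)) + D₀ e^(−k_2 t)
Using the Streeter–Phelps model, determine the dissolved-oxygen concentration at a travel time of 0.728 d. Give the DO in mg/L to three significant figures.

DO ≈ 5.68 mg/L

k_d L₀/(k_2−k_d) = 0.161×45.9/(2.05−0.161) = 7.390/1.889 = 3.912 mg/L.
e^(−k_d t) = e^(−0.161×0.7280) = 0.8894; e^(−k_2 t) = e^(−2.05×0.7280) = 0.2248.
D = 3.912 × (0.8894 − 0.2248) + 2.93 × 0.2248 = 2.600 + 0.6588 = 3.259 mg/L.
DO = C_s − D = 8.94 − 3.259 = 5.681 mg/L.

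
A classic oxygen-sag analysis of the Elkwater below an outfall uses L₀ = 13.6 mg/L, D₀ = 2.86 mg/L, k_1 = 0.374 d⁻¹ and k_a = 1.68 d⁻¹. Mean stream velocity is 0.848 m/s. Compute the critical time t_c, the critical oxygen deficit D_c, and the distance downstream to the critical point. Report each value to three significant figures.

At the critical point dD/dt = 0, so k_1 L₀ e^(−k_1 t) = k_a D. Substituting D(t) from the Streeter–Phelps equation and solving for t gives
t_c = ln[(k_a/k_1)(1 − D₀(k_a−k_1)/(k_1 L₀))] / (k_a−k_1).
Here k_a−k_1 = 1.306 d⁻¹ and 1 − D₀(k_a−k_1)/(k_1 L₀) = 1 − 2.86×1.306/(0.374×13.6) = 0.2657, so
t_c = ln(4.492 × 0.2657) / 1.306 = 0.1767 / 1.306 = 0.1353 d.
D_c = (k_1/k_a) L₀ e^(−k_1 t_c) = (0.374/1.68) × 13.6 × e^(−0.374×0.1353) = 0.2226 × 13.6 × 0.9506 = 2.878 mg/L.
x_c = v t_c = 0.848 m/s × 0.1353 d × 86400 s/d = 9916 m ≈ 9.92 km.

t_c ≈ 0.135 d; D_c ≈ 2.88 mg/L; x_c ≈ 9.92 km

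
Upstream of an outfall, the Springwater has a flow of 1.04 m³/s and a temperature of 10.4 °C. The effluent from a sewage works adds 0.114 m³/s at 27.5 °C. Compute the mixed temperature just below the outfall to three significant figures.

Flow-weighted mixing: C = (Q_r C_r + Q_w C_w)/(Q_r + Q_w)
= (1.04×10.4 + 0.114×27.5)/(1.04 + 0.114) = 13.95/1.154 = 12.09 °C.

12.1 °C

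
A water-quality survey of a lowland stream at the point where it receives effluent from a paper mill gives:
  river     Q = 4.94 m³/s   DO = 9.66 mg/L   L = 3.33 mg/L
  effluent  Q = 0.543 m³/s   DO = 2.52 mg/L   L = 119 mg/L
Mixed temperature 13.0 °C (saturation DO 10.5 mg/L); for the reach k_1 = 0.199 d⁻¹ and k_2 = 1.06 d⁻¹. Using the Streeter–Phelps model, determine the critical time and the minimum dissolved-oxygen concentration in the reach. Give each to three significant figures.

t_c ≈ 1.24 d; minimum DO ≈ 8.33 mg/L

Mixed DO = (4.94×9.66 + 0.543×2.52)/(4.94+0.543) = 49.09/5.483 = 8.953 mg/L.
Mixed L₀ = (4.94×3.33 + 0.543×119)/(5.483) = 81.07/5.483 = 14.79 mg/L.
Initial deficit D₀ = C_s − DO₀ = 10.5 − 8.953 = 1.547 mg/L.
t_c = (1/0.8610) ln[(1.06/0.199)(1 − 1.547×0.8610/(0.199×14.79))] = 1.161 × ln(2.915) = 1.243 d.
D_c = (0.199/1.06) × 14.79 × e^(−0.199×1.243) = 0.1877 × 14.79 × 0.7809 = 2.168 mg/L.
Minimum DO = 10.5 − 2.168 = 8.332 mg/L.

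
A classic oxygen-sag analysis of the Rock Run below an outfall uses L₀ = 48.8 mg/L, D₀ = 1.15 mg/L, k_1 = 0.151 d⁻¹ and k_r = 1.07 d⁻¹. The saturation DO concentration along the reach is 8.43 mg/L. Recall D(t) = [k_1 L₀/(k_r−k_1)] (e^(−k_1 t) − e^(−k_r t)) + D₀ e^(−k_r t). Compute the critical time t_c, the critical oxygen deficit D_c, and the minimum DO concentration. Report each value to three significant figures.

At the critical point dD/dt = 0, so k_1 L₀ e^(−k_1 t) = k_r D. Substituting D(t) from the Streeter–Phelps equation and solving for t gives
t_c = ln[(k_r/k_1)(1 − D₀(k_r−k_1)/(k_1 L₀))] / (k_r−k_1).
Here k_r−k_1 = 0.9190 d⁻¹ and 1 − D₀(k_r−k_1)/(k_1 L₀) = 1 − 1.15×0.9190/(0.151×48.8) = 0.8566, so
t_c = ln(7.086 × 0.8566) / 0.9190 = 1.803 / 0.9190 = 1.962 d.
D_c = (k_1/k_r) L₀ e^(−k_1 t_c) = (0.151/1.07) × 48.8 × e^(−0.151×1.962) = 0.1411 × 48.8 × 0.7436 = 5.121 mg/L.
Minimum DO = C_s − D_c = 8.43 − 5.121 = 3.309 mg/L.

t_c ≈ 1.96 d; D_c ≈ 5.12 mg/L; min DO ≈ 3.31 mg/L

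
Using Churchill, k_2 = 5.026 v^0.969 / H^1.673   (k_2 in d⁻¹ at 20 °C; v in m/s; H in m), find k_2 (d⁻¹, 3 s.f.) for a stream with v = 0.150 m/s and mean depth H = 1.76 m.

k_2 ≈ 0.311 d⁻¹

k_2 = 5.026 × 0.150^0.969 / 1.76^1.673 = 5.026 × 0.1591 / 2.575 = 0.3105 d⁻¹.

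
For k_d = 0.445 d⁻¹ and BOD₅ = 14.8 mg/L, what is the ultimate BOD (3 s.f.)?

L₀ ≈ 16.6 mg/L

BOD₅ = L₀(1 − e^(−5k_d)) ⇒ L₀ = BOD₅ / (1 − e^(−5×0.445))
= 14.8 / (1 − 0.1081) = 14.8 / 0.8919 = 16.59 mg/L.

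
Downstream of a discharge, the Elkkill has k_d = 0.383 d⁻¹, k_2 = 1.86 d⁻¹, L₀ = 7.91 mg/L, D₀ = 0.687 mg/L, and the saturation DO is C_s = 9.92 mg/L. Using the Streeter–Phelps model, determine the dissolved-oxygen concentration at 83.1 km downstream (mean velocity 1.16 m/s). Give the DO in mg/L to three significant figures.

DO ≈ 8.72 mg/L

Travel time t = x/v = 83.1 km / (1.16 m/s) = 83100 m / 1.16 m/s = 71640 s = 0.8291 d.
k_d L₀/(k_2−k_d) = 0.383×7.91/(1.86−0.383) = 3.030/1.477 = 2.051 mg/L.
e^(−k_d t) = e^(−0.383×0.8291) = 0.7279; e^(−k_2 t) = e^(−1.86×0.8291) = 0.2139.
D = 2.051 × (0.7279 − 0.2139) + 0.687 × 0.2139 = 1.054 + 0.1470 = 1.201 mg/L.
DO = C_s − D = 9.92 − 1.201 = 8.719 mg/L.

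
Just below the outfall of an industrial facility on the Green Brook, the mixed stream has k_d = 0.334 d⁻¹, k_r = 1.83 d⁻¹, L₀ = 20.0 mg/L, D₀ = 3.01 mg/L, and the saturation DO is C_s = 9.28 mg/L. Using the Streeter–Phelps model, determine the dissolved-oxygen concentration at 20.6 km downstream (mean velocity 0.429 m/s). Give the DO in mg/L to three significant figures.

DO ≈ 6.10 mg/L

Travel time t = x/v = 20.6 km / (0.429 m/s) = 20600 m / 0.429 m/s = 48020 s = 0.5558 d.
k_d L₀/(k_r−k_d) = 0.334×20.0/(1.83−0.334) = 6.680/1.496 = 4.465 mg/L.
e^(−k_d t) = e^(−0.334×0.5558) = 0.8306; e^(−k_r t) = e^(−1.83×0.5558) = 0.3617.
D = 4.465 × (0.8306 − 0.3617) + 3.01 × 0.3617 = 2.094 + 1.089 = 3.182 mg/L.
DO = C_s − D = 9.28 − 3.182 = 6.098 mg/L.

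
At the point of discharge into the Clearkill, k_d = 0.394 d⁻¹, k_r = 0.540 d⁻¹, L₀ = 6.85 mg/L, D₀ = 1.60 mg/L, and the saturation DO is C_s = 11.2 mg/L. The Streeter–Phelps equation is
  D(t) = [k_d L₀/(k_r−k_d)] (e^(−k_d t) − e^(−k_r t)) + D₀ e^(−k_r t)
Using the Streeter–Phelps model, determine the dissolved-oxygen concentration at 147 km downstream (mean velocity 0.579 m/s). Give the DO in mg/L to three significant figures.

Travel time t = x/v = 147 km / (0.579 m/s) = 147000 m / 0.579 m/s = 253900 s = 2.938 d.
k_d L₀/(k_r−k_d) = 0.394×6.85/(0.540−0.394) = 2.699/0.1460 = 18.49 mg/L.
e^(−k_d t) = e^(−0.394×2.938) = 0.3142; e^(−k_r t) = e^(−0.540×2.938) = 0.2046.
D = 18.49 × (0.3142 − 0.2046) + 1.60 × 0.2046 = 2.026 + 0.3273 = 2.353 mg/L.
DO = C_s − D = 11.2 − 2.353 = 8.847 mg/L.

DO ≈ 8.85 mg/L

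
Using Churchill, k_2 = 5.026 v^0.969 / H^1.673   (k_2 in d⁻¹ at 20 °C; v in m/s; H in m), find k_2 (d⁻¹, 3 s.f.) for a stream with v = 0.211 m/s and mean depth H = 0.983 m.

k_2 ≈ 1.15 d⁻¹

k_2 = 5.026 × 0.211^0.969 / 0.983^1.673 = 5.026 × 0.2214 / 0.9717 = 1.145 d⁻¹.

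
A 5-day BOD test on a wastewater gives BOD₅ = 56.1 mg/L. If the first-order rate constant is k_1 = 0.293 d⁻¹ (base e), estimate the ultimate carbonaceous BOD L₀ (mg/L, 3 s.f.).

L₀ ≈ 73.0 mg/L

BOD₅ = L₀(1 − e^(−5k_1)) ⇒ L₀ = BOD₅ / (1 − e^(−5×0.293))
= 56.1 / (1 − 0.2311) = 56.1 / 0.7689 = 72.96 mg/L.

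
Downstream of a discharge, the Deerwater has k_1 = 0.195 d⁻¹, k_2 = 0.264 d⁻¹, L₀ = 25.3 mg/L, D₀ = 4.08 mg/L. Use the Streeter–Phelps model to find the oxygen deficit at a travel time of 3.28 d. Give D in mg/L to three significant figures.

D ≈ 9.36 mg/L

k_1 L₀/(k_2−k_1) = 0.195×25.3/(0.264−0.195) = 4.934/0.06900 = 71.50 mg/L.
e^(−k_1 t) = e^(−0.195×3.280) = 0.5275; e^(−k_2 t) = e^(−0.264×3.280) = 0.4207.
D = 71.50 × (0.5275 − 0.4207) + 4.08 × 0.4207 = 7.639 + 1.716 = 9.355 mg/L.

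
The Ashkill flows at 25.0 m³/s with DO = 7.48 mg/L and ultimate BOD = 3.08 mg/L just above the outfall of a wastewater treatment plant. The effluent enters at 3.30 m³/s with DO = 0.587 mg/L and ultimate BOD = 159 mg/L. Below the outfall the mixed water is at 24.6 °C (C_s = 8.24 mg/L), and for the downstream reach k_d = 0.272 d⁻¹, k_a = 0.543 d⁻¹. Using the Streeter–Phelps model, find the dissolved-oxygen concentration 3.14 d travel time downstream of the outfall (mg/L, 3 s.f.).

DO ≈ 2.75 mg/L

Mixed DO = (25.0×7.48 + 3.30×0.587)/(25.0+3.30) = 188.9/28.30 = 6.676 mg/L.
Mixed L₀ = (25.0×3.08 + 3.30×159)/(28.30) = 601.7/28.30 = 21.26 mg/L.
Initial deficit D₀ = C_s − DO₀ = 8.24 − 6.676 = 1.564 mg/L.
D(3.14) = [0.272×21.26/(0.543−0.272)](e^(−0.272×3.14) − e^(−0.543×3.14)) + 1.564 e^(−0.543×3.14)
= 21.34 × (0.4257 − 0.1818) + 1.564 × 0.1818 = 5.489 mg/L.
DO = 8.24 − 5.489 = 2.751 mg/L.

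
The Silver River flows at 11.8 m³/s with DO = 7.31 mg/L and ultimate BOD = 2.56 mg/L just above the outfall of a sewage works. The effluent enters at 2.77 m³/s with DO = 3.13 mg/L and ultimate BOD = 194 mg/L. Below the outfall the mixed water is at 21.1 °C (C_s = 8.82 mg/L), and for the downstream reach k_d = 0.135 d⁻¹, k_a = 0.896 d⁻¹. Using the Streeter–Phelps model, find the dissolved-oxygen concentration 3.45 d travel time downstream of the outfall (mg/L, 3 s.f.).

Mixed DO = (11.8×7.31 + 2.77×3.13)/(11.8+2.77) = 94.93/14.57 = 6.515 mg/L.
Mixed L₀ = (11.8×2.56 + 2.77×194)/(14.57) = 567.6/14.57 = 38.96 mg/L.
Initial deficit D₀ = C_s − DO₀ = 8.82 − 6.515 = 2.305 mg/L.
D(3.45) = [0.135×38.96/(0.896−0.135)](e^(−0.135×3.45) − e^(−0.896×3.45)) + 2.305 e^(−0.896×3.45)
= 6.911 × (0.6277 − 0.04545) + 2.305 × 0.04545 = 4.128 mg/L.
DO = 8.82 − 4.128 = 4.692 mg/L.

DO ≈ 4.69 mg/L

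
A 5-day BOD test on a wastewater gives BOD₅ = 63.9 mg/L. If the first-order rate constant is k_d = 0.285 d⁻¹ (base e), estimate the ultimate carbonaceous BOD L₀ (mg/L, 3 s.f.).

BOD₅ = L₀(1 − e^(−5k_d)) ⇒ L₀ = BOD₅ / (1 − e^(−5×0.285))
= 63.9 / (1 − 0.2405) = 63.9 / 0.7595 = 84.14 mg/L.

L₀ ≈ 84.1 mg/L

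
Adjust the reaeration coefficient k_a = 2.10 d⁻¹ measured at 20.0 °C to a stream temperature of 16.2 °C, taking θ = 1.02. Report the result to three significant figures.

k_a(T₂) = k_a(T₁) · θ^(T₂−T₁) = 2.10 × 1.02^(16.2−20.0)
= 2.10 × 1.02^-3.80 = 2.10 × 0.9275 = 1.948 d⁻¹.

k_a ≈ 1.95 d⁻¹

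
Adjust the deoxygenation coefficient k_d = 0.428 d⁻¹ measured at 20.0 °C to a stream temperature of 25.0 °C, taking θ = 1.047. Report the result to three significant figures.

k_d(T₂) = k_d(T₁) · θ^(T₂−T₁) = 0.428 × 1.047^(25.0−20.0)
= 0.428 × 1.047^5.00 = 0.428 × 1.258 = 0.5385 d⁻¹.

k_d ≈ 0.538 d⁻¹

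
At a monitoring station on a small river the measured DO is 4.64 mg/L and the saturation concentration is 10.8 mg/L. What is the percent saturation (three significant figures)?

43.0 % saturation

% saturation = C/C_s × 100 = 4.64/10.8 × 100 = 43.0 %.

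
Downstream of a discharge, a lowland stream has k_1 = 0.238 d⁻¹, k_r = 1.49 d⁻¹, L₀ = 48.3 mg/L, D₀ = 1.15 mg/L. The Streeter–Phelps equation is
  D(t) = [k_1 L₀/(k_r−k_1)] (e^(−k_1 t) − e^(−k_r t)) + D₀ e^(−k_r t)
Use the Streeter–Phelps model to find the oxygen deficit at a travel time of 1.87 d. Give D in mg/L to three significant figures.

D ≈ 5.39 mg/L

k_1 L₀/(k_r−k_1) = 0.238×48.3/(1.49−0.238) = 11.50/1.252 = 9.182 mg/L.
e^(−k_1 t) = e^(−0.238×1.870) = 0.6408; e^(−k_r t) = e^(−1.49×1.870) = 0.06165.
D = 9.182 × (0.6408 − 0.06165) + 1.15 × 0.06165 = 5.317 + 0.07090 = 5.388 mg/L.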